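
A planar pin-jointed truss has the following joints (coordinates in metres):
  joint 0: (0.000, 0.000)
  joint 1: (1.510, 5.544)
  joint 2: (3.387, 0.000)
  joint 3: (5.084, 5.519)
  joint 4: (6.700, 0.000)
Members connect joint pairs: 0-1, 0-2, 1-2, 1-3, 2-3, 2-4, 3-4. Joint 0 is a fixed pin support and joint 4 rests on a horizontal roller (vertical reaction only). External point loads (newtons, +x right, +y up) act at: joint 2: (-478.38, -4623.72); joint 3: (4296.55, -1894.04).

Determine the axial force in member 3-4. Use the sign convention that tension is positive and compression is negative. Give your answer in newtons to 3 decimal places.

-7620.886

N=5 nodes, M=7 members, R=3 reactions → 2N=10, M+R=10
member 0 (0-1): L=5.7460, (cx,cy)=(0.2628,0.9649)
member 1 (0-2): L=3.3870, (cx,cy)=(1.0000,0.0000)
member 2 (1-2): L=5.8531, (cx,cy)=(0.3207,-0.9472)
member 3 (1-3): L=3.5741, (cx,cy)=(1.0000,-0.0070)
member 4 (2-3): L=5.7740, (cx,cy)=(0.2939,0.9558)
member 5 (2-4): L=3.3130, (cx,cy)=(1.0000,0.0000)
member 6 (3-4): L=5.7507, (cx,cy)=(0.2810,-0.9597)
solve A·x = −loads:
  F[0-1] = +825.0443 N (tension)
  F[0-2] = +3601.3538 N (tension)
  F[1-2] = -844.0320 N (compression)
  F[1-3] = +487.4952 N (tension)
  F[2-3] = +5673.7562 N (tension)
  F[2-4] = +2141.5311 N (tension)
  F[3-4] = -7620.8864 N (compression)
  Rx@0 = -3818.1700 N
  Ry@0 = -796.0457 N
  Ry@4 = +7313.8057 N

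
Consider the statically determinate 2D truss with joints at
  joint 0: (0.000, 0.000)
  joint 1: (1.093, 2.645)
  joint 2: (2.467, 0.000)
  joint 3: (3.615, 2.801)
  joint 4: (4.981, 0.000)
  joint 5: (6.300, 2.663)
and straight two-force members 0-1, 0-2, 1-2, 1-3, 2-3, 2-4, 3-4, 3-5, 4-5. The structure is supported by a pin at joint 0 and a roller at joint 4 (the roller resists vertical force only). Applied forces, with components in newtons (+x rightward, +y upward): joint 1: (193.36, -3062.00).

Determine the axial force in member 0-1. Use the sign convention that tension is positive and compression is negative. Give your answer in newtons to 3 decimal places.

-2475.023

N=6 nodes, M=9 members, R=3 reactions → 2N=12, M+R=12
member 0 (0-1): L=2.8619, (cx,cy)=(0.3819,0.9242)
member 1 (0-2): L=2.4670, (cx,cy)=(1.0000,0.0000)
member 2 (1-2): L=2.9806, (cx,cy)=(0.4610,-0.8874)
member 3 (1-3): L=2.5268, (cx,cy)=(0.9981,0.0617)
member 4 (2-3): L=3.0271, (cx,cy)=(0.3792,0.9253)
member 5 (2-4): L=2.5140, (cx,cy)=(1.0000,0.0000)
member 6 (3-4): L=3.1163, (cx,cy)=(0.4383,-0.8988)
member 7 (3-5): L=2.6885, (cx,cy)=(0.9987,-0.0513)
member 8 (4-5): L=2.9718, (cx,cy)=(0.4438,0.8961)
solve A·x = −loads:
  F[0-1] = -2475.0233 N (compression)
  F[0-2] = +1138.5946 N (tension)
  F[1-2] = -922.5800 N (compression)
  F[1-3] = -714.6643 N (compression)
  F[2-3] = +884.8009 N (tension)
  F[2-4] = +377.7515 N (tension)
  F[3-4] = -861.7869 N (compression)
  F[3-5] = -0.0000 N (tension)
  F[4-5] = +0.0000 N (tension)
  Rx@0 = -193.3600 N
  Ry@0 = +2287.4159 N
  Ry@4 = +774.5841 N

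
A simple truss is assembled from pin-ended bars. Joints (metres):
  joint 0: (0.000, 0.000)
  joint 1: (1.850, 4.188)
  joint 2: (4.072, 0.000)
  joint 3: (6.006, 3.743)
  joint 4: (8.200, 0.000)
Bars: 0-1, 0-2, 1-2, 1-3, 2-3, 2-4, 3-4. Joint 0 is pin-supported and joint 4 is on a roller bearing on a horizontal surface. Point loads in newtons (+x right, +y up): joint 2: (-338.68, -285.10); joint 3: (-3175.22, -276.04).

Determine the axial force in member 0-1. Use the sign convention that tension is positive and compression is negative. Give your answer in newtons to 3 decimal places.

-1822.130

N=5 nodes, M=7 members, R=3 reactions → 2N=10, M+R=10
member 0 (0-1): L=4.5784, (cx,cy)=(0.4041,0.9147)
member 1 (0-2): L=4.0720, (cx,cy)=(1.0000,0.0000)
member 2 (1-2): L=4.7410, (cx,cy)=(0.4687,-0.8834)
member 3 (1-3): L=4.1798, (cx,cy)=(0.9943,-0.1065)
member 4 (2-3): L=4.2131, (cx,cy)=(0.4590,0.8884)
member 5 (2-4): L=4.1280, (cx,cy)=(1.0000,0.0000)
member 6 (3-4): L=4.3386, (cx,cy)=(0.5057,-0.8627)
solve A·x = −loads:
  F[0-1] = -1822.1296 N (compression)
  F[0-2] = -2777.6314 N (compression)
  F[1-2] = +2095.0834 N (tension)
  F[1-3] = -1728.0183 N (compression)
  F[2-3] = -1762.2709 N (compression)
  F[2-4] = -648.0669 N (compression)
  F[3-4] = +1281.5500 N (tension)
  Rx@0 = +3513.9000 N
  Ry@0 = +1666.7528 N
  Ry@4 = -1105.6128 N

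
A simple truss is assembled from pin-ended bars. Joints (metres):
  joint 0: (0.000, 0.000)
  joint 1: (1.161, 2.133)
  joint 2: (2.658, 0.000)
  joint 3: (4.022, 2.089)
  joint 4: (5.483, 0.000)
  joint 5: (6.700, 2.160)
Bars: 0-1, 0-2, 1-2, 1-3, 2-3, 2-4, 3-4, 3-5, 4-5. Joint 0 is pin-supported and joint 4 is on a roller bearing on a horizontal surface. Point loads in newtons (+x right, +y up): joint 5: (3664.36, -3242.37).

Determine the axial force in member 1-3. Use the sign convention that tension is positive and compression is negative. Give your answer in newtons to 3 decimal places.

N=6 nodes, M=9 members, R=3 reactions → 2N=12, M+R=12
member 0 (0-1): L=2.4285, (cx,cy)=(0.4781,0.8783)
member 1 (0-2): L=2.6580, (cx,cy)=(1.0000,0.0000)
member 2 (1-2): L=2.6059, (cx,cy)=(0.5745,-0.8185)
member 3 (1-3): L=2.8613, (cx,cy)=(0.9999,-0.0154)
member 4 (2-3): L=2.4949, (cx,cy)=(0.5467,0.8373)
member 5 (2-4): L=2.8250, (cx,cy)=(1.0000,0.0000)
member 6 (3-4): L=2.5492, (cx,cy)=(0.5731,-0.8195)
member 7 (3-5): L=2.6789, (cx,cy)=(0.9996,0.0265)
member 8 (4-5): L=2.4793, (cx,cy)=(0.4909,0.8712)
solve A·x = −loads:
  F[0-1] = +2462.9158 N (tension)
  F[0-2] = +2486.9065 N (tension)
  F[1-2] = -2694.0284 N (compression)
  F[1-3] = +2725.4044 N (tension)
  F[2-3] = +2633.5812 N (tension)
  F[2-4] = -500.5539 N (compression)
  F[3-4] = -2459.4347 N (compression)
  F[3-5] = +5576.4240 N (tension)
  F[4-5] = -3891.2338 N (compression)
  Rx@0 = -3664.3600 N
  Ry@0 = -2163.2285 N
  Ry@4 = +5405.5985 N

2725.404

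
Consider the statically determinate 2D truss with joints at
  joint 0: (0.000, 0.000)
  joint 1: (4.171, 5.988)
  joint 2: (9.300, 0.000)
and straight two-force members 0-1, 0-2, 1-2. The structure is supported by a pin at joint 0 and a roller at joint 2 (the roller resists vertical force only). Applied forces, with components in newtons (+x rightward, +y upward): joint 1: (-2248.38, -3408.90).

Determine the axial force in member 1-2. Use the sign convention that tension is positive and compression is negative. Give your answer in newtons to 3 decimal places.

N=3 nodes, M=3 members, R=3 reactions → 2N=6, M+R=6
member 0 (0-1): L=7.2975, (cx,cy)=(0.5716,0.8206)
member 1 (0-2): L=9.3000, (cx,cy)=(1.0000,0.0000)
member 2 (1-2): L=7.8843, (cx,cy)=(0.6505,-0.7595)
solve A·x = −loads:
  F[0-1] = -4055.4132 N (compression)
  F[0-2] = +69.5573 N (tension)
  F[1-2] = -106.9240 N (compression)
  Rx@0 = +2248.3800 N
  Ry@0 = +3327.6933 N
  Ry@2 = +81.2067 N

-106.924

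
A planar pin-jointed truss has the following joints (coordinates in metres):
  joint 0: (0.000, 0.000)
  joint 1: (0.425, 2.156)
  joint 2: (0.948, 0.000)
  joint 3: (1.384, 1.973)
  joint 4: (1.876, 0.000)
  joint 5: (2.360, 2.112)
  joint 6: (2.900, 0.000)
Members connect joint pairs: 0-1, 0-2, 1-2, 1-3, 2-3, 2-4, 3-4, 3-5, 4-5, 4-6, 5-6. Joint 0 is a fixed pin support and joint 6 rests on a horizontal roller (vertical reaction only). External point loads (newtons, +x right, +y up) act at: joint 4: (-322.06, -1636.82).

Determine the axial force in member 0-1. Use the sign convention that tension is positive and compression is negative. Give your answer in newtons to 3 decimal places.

-589.089

N=7 nodes, M=11 members, R=3 reactions → 2N=14, M+R=14
member 0 (0-1): L=2.1975, (cx,cy)=(0.1934,0.9811)
member 1 (0-2): L=0.9480, (cx,cy)=(1.0000,0.0000)
member 2 (1-2): L=2.2185, (cx,cy)=(0.2357,-0.9718)
member 3 (1-3): L=0.9763, (cx,cy)=(0.9823,-0.1874)
member 4 (2-3): L=2.0206, (cx,cy)=(0.2158,0.9764)
member 5 (2-4): L=0.9280, (cx,cy)=(1.0000,0.0000)
member 6 (3-4): L=2.0334, (cx,cy)=(0.2420,-0.9703)
member 7 (3-5): L=0.9858, (cx,cy)=(0.9900,0.1410)
member 8 (4-5): L=2.1667, (cx,cy)=(0.2234,0.9747)
member 9 (4-6): L=1.0240, (cx,cy)=(1.0000,0.0000)
member 10 (5-6): L=2.1799, (cx,cy)=(0.2477,-0.9688)
solve A·x = −loads:
  F[0-1] = -589.0891 N (compression)
  F[0-2] = -208.1287 N (compression)
  F[1-2] = +647.0520 N (tension)
  F[1-3] = -271.2768 N (compression)
  F[2-3] = -643.9860 N (compression)
  F[2-4] = +83.3663 N (tension)
  F[3-4] = +517.7694 N (tension)
  F[3-5] = -536.0593 N (compression)
  F[4-5] = +1163.8427 N (tension)
  F[4-6] = +270.7295 N (tension)
  F[5-6] = -1092.9156 N (compression)
  Rx@0 = +322.0600 N
  Ry@0 = +577.9668 N
  Ry@6 = +1058.8532 N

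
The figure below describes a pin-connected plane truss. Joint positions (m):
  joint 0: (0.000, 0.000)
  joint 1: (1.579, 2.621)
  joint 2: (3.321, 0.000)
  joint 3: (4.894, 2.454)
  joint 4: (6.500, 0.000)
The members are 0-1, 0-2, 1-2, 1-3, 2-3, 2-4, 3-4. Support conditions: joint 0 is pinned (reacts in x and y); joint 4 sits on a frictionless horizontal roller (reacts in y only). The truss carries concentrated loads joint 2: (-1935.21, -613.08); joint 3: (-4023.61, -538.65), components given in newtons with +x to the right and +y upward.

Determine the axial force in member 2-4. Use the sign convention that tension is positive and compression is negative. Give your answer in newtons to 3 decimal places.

N=5 nodes, M=7 members, R=3 reactions → 2N=10, M+R=10
member 0 (0-1): L=3.0599, (cx,cy)=(0.5160,0.8566)
member 1 (0-2): L=3.3210, (cx,cy)=(1.0000,0.0000)
member 2 (1-2): L=3.1471, (cx,cy)=(0.5535,-0.8328)
member 3 (1-3): L=3.3192, (cx,cy)=(0.9987,-0.0503)
member 4 (2-3): L=2.9149, (cx,cy)=(0.5396,0.8419)
member 5 (2-4): L=3.1790, (cx,cy)=(1.0000,0.0000)
member 6 (3-4): L=2.9328, (cx,cy)=(0.5476,-0.8367)
solve A·x = −loads:
  F[0-1] = -2278.8582 N (compression)
  F[0-2] = -4782.8543 N (compression)
  F[1-2] = +2498.6012 N (tension)
  F[1-3] = -2562.2526 N (compression)
  F[2-3] = -1743.4963 N (compression)
  F[2-4] = -523.7293 N (compression)
  F[3-4] = +956.4113 N (tension)
  Rx@0 = +5958.8200 N
  Ry@0 = +1951.9988 N
  Ry@4 = -800.2688 N

-523.729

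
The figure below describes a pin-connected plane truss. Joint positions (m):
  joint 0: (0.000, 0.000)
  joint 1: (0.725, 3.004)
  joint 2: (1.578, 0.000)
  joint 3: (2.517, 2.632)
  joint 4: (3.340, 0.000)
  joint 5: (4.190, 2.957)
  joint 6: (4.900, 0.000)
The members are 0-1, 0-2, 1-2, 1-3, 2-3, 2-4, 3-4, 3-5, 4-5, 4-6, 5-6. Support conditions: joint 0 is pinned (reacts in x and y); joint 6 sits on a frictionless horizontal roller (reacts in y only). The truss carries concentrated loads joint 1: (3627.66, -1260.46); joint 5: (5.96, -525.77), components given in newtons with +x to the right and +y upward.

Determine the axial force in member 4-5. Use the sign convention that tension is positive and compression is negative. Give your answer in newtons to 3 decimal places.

2722.356

N=7 nodes, M=11 members, R=3 reactions → 2N=14, M+R=14
member 0 (0-1): L=3.0902, (cx,cy)=(0.2346,0.9721)
member 1 (0-2): L=1.5780, (cx,cy)=(1.0000,0.0000)
member 2 (1-2): L=3.1228, (cx,cy)=(0.2732,-0.9620)
member 3 (1-3): L=1.8302, (cx,cy)=(0.9791,-0.2033)
member 4 (2-3): L=2.7945, (cx,cy)=(0.3360,0.9419)
member 5 (2-4): L=1.7620, (cx,cy)=(1.0000,0.0000)
member 6 (3-4): L=2.7577, (cx,cy)=(0.2984,-0.9544)
member 7 (3-5): L=1.7043, (cx,cy)=(0.9816,0.1907)
member 8 (4-5): L=3.0767, (cx,cy)=(0.2763,0.9611)
member 9 (4-6): L=1.5600, (cx,cy)=(1.0000,0.0000)
member 10 (5-6): L=3.0410, (cx,cy)=(0.2335,-0.9724)
solve A·x = −loads:
  F[0-1] = +1108.3626 N (tension)
  F[0-2] = +3373.5883 N (tension)
  F[1-2] = -1810.3024 N (compression)
  F[1-3] = -2934.3870 N (compression)
  F[2-3] = +1848.9639 N (tension)
  F[2-4] = +2257.8065 N (tension)
  F[3-4] = -2741.3326 N (compression)
  F[3-5] = -1460.5249 N (compression)
  F[4-5] = +2722.3565 N (tension)
  F[4-6] = +687.5878 N (tension)
  F[5-6] = -2945.0491 N (compression)
  Rx@0 = -3633.6200 N
  Ry@0 = -1077.4280 N
  Ry@6 = +2863.6580 N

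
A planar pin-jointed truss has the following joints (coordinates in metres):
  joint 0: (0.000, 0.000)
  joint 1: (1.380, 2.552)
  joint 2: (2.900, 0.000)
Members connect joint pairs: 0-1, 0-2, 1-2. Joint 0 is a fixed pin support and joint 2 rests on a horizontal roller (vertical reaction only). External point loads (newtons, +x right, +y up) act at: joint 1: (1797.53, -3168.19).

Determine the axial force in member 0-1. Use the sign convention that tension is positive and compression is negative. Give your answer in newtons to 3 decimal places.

-89.518

N=3 nodes, M=3 members, R=3 reactions → 2N=6, M+R=6
member 0 (0-1): L=2.9012, (cx,cy)=(0.4757,0.8796)
member 1 (0-2): L=2.9000, (cx,cy)=(1.0000,0.0000)
member 2 (1-2): L=2.9704, (cx,cy)=(0.5117,-0.8592)
solve A·x = −loads:
  F[0-1] = -89.5175 N (compression)
  F[0-2] = +1840.1100 N (tension)
  F[1-2] = -3595.9273 N (compression)
  Rx@0 = -1797.5300 N
  Ry@0 = +78.7422 N
  Ry@2 = +3089.4478 N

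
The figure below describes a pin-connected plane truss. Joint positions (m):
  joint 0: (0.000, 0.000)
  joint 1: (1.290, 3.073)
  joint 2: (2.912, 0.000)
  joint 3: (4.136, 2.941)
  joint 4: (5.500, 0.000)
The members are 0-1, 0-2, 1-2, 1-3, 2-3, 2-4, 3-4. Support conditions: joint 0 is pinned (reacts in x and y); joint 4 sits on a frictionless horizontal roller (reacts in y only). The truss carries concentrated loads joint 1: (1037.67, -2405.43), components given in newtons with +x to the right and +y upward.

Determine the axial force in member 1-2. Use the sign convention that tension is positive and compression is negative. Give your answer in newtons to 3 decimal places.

N=5 nodes, M=7 members, R=3 reactions → 2N=10, M+R=10
member 0 (0-1): L=3.3328, (cx,cy)=(0.3871,0.9221)
member 1 (0-2): L=2.9120, (cx,cy)=(1.0000,0.0000)
member 2 (1-2): L=3.4748, (cx,cy)=(0.4668,-0.8844)
member 3 (1-3): L=2.8491, (cx,cy)=(0.9989,-0.0463)
member 4 (2-3): L=3.1855, (cx,cy)=(0.3842,0.9232)
member 5 (2-4): L=2.5880, (cx,cy)=(1.0000,0.0000)
member 6 (3-4): L=3.2419, (cx,cy)=(0.4207,-0.9072)
solve A·x = −loads:
  F[0-1] = -1368.1134 N (compression)
  F[0-2] = +1567.2176 N (tension)
  F[1-2] = -1241.7361 N (compression)
  F[1-3] = -988.6495 N (compression)
  F[2-3] = +1189.4613 N (tension)
  F[2-4] = +530.5534 N (tension)
  F[3-4] = -1261.0016 N (compression)
  Rx@0 = -1037.6700 N
  Ry@0 = +1261.4728 N
  Ry@4 = +1143.9572 N

-1241.736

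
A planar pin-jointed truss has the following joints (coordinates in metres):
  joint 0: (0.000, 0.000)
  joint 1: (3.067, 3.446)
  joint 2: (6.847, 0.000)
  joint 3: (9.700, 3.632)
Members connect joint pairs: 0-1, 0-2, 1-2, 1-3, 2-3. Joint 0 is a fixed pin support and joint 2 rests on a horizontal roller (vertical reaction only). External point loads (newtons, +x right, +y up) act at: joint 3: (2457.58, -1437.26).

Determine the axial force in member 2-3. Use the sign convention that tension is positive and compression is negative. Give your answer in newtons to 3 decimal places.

N=4 nodes, M=5 members, R=3 reactions → 2N=8, M+R=8
member 0 (0-1): L=4.6132, (cx,cy)=(0.6648,0.7470)
member 1 (0-2): L=6.8470, (cx,cy)=(1.0000,0.0000)
member 2 (1-2): L=5.1150, (cx,cy)=(0.7390,-0.6737)
member 3 (1-3): L=6.6356, (cx,cy)=(0.9996,0.0280)
member 4 (2-3): L=4.6186, (cx,cy)=(0.6177,0.7864)
solve A·x = −loads:
  F[0-1] = +2546.8893 N (tension)
  F[0-2] = +764.3198 N (tension)
  F[1-2] = -2671.2990 N (compression)
  F[1-3] = +3668.7961 N (tension)
  F[2-3] = -1958.4325 N (compression)
  Rx@0 = -2457.5800 N
  Ry@0 = -1902.5023 N
  Ry@2 = +3339.7623 N

-1958.433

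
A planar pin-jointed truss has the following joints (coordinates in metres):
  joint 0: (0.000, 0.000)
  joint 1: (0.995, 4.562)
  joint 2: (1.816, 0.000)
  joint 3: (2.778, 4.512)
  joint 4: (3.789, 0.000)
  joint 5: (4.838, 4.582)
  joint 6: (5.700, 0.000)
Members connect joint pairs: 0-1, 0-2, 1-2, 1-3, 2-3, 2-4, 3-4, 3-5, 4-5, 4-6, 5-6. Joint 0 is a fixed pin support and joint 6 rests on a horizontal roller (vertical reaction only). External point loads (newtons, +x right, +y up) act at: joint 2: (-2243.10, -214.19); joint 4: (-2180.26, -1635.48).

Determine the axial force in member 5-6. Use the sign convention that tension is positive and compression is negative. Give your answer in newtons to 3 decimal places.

N=7 nodes, M=11 members, R=3 reactions → 2N=14, M+R=14
member 0 (0-1): L=4.6692, (cx,cy)=(0.2131,0.9770)
member 1 (0-2): L=1.8160, (cx,cy)=(1.0000,0.0000)
member 2 (1-2): L=4.6353, (cx,cy)=(0.1771,-0.9842)
member 3 (1-3): L=1.7837, (cx,cy)=(0.9996,-0.0280)
member 4 (2-3): L=4.6134, (cx,cy)=(0.2085,0.9780)
member 5 (2-4): L=1.9730, (cx,cy)=(1.0000,0.0000)
member 6 (3-4): L=4.6239, (cx,cy)=(0.2186,-0.9758)
member 7 (3-5): L=2.0612, (cx,cy)=(0.9994,0.0340)
member 8 (4-5): L=4.7005, (cx,cy)=(0.2232,0.9748)
member 9 (4-6): L=1.9110, (cx,cy)=(1.0000,0.0000)
member 10 (5-6): L=4.6624, (cx,cy)=(0.1849,-0.9828)
solve A·x = −loads:
  F[0-1] = -710.5874 N (compression)
  F[0-2] = -4271.9364 N (compression)
  F[1-2] = +713.3337 N (tension)
  F[1-3] = -277.8782 N (compression)
  F[2-3] = -498.8309 N (compression)
  F[2-4] = -1798.4736 N (compression)
  F[3-4] = +475.0678 N (tension)
  F[3-5] = -485.9391 N (compression)
  F[4-5] = +1202.2265 N (tension)
  F[4-6] = +217.3632 N (tension)
  F[5-6] = -1175.6722 N (compression)
  Rx@0 = +4423.3600 N
  Ry@0 = +694.2660 N
  Ry@6 = +1155.4040 N

-1175.672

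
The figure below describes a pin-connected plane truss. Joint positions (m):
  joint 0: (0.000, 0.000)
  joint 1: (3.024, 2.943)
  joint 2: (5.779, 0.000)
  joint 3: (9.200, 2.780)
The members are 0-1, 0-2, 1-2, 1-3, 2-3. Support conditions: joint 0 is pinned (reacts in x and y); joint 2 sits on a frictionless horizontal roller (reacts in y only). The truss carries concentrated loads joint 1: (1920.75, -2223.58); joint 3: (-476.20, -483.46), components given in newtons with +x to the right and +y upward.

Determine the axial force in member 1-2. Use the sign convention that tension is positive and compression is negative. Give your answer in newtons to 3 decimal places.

-3016.069

N=4 nodes, M=5 members, R=3 reactions → 2N=8, M+R=8
member 0 (0-1): L=4.2197, (cx,cy)=(0.7166,0.6974)
member 1 (0-2): L=5.7790, (cx,cy)=(1.0000,0.0000)
member 2 (1-2): L=4.0313, (cx,cy)=(0.6834,-0.7300)
member 3 (1-3): L=6.1782, (cx,cy)=(0.9997,-0.0264)
member 4 (2-3): L=4.4081, (cx,cy)=(0.7761,0.6307)
solve A·x = −loads:
  F[0-1] = -35.5078 N (compression)
  F[0-2] = +1469.9963 N (tension)
  F[1-2] = -3016.0689 N (compression)
  F[1-3] = +115.0392 N (tension)
  F[2-3] = -761.7903 N (compression)
  Rx@0 = -1444.5500 N
  Ry@0 = +24.7647 N
  Ry@2 = +2682.2753 N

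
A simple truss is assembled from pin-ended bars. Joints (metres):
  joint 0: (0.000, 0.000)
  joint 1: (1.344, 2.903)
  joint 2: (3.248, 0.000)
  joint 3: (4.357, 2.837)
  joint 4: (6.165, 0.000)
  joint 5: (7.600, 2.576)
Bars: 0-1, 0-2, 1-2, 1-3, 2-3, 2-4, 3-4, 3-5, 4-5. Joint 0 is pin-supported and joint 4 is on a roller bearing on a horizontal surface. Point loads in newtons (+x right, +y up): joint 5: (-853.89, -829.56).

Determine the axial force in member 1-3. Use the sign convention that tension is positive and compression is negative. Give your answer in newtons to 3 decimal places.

-185.867

N=6 nodes, M=9 members, R=3 reactions → 2N=12, M+R=12
member 0 (0-1): L=3.1990, (cx,cy)=(0.4201,0.9075)
member 1 (0-2): L=3.2480, (cx,cy)=(1.0000,0.0000)
member 2 (1-2): L=3.4717, (cx,cy)=(0.5484,-0.8362)
member 3 (1-3): L=3.0137, (cx,cy)=(0.9998,-0.0219)
member 4 (2-3): L=3.0461, (cx,cy)=(0.3641,0.9314)
member 5 (2-4): L=2.9170, (cx,cy)=(1.0000,0.0000)
member 6 (3-4): L=3.3641, (cx,cy)=(0.5374,-0.8433)
member 7 (3-5): L=3.2535, (cx,cy)=(0.9968,-0.0802)
member 8 (4-5): L=2.9487, (cx,cy)=(0.4867,0.8736)
solve A·x = −loads:
  F[0-1] = -180.3912 N (compression)
  F[0-2] = -778.1026 N (compression)
  F[1-2] = +200.6346 N (tension)
  F[1-3] = -185.8673 N (compression)
  F[2-3] = -180.1318 N (compression)
  F[2-4] = -602.4854 N (compression)
  F[3-4] = +229.8996 N (tension)
  F[3-5] = -376.1727 N (compression)
  F[4-5] = -984.1350 N (compression)
  Rx@0 = +853.8900 N
  Ry@0 = +163.6986 N
  Ry@4 = +665.8614 N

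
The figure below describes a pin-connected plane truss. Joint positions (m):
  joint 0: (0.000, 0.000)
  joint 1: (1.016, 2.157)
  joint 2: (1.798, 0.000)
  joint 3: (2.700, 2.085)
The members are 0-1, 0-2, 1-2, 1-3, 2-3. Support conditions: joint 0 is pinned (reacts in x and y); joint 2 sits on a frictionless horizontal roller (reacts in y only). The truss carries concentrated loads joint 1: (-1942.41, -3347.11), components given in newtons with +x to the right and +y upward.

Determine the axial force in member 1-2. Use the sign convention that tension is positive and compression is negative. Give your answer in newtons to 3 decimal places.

466.837

N=4 nodes, M=5 members, R=3 reactions → 2N=8, M+R=8
member 0 (0-1): L=2.3843, (cx,cy)=(0.4261,0.9047)
member 1 (0-2): L=1.7980, (cx,cy)=(1.0000,0.0000)
member 2 (1-2): L=2.2944, (cx,cy)=(0.3408,-0.9401)
member 3 (1-3): L=1.6855, (cx,cy)=(0.9991,-0.0427)
member 4 (2-3): L=2.2717, (cx,cy)=(0.3971,0.9178)
solve A·x = −loads:
  F[0-1] = -4184.9614 N (compression)
  F[0-2] = -159.1135 N (compression)
  F[1-2] = +466.8371 N (tension)
  F[1-3] = -0.0000 N (compression)
  F[2-3] = +0.0000 N (tension)
  Rx@0 = +1942.4100 N
  Ry@0 = +3785.9947 N
  Ry@2 = -438.8847 N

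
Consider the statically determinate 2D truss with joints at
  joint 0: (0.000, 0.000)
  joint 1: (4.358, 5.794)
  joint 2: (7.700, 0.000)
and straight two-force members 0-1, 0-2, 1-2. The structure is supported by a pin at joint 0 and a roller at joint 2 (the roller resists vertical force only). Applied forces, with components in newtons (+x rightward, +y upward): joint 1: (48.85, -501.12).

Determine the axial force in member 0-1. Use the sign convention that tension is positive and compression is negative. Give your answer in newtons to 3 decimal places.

-226.160

N=3 nodes, M=3 members, R=3 reactions → 2N=6, M+R=6
member 0 (0-1): L=7.2500, (cx,cy)=(0.6011,0.7992)
member 1 (0-2): L=7.7000, (cx,cy)=(1.0000,0.0000)
member 2 (1-2): L=6.6888, (cx,cy)=(0.4996,-0.8662)
solve A·x = −loads:
  F[0-1] = -226.1605 N (compression)
  F[0-2] = +184.7957 N (tension)
  F[1-2] = -369.8542 N (compression)
  Rx@0 = -48.8500 N
  Ry@0 = +180.7411 N
  Ry@2 = +320.3789 N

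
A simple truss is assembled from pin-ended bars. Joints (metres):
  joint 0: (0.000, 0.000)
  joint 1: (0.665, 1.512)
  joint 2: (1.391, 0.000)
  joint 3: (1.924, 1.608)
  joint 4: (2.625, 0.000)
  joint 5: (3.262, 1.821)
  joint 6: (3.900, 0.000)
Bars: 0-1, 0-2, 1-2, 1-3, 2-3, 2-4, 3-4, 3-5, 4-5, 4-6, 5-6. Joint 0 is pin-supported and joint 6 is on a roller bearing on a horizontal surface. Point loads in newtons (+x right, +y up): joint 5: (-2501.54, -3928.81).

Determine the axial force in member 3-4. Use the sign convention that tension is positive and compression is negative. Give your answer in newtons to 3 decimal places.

N=7 nodes, M=11 members, R=3 reactions → 2N=14, M+R=14
member 0 (0-1): L=1.6518, (cx,cy)=(0.4026,0.9154)
member 1 (0-2): L=1.3910, (cx,cy)=(1.0000,0.0000)
member 2 (1-2): L=1.6773, (cx,cy)=(0.4328,-0.9015)
member 3 (1-3): L=1.2627, (cx,cy)=(0.9971,0.0760)
member 4 (2-3): L=1.6940, (cx,cy)=(0.3146,0.9492)
member 5 (2-4): L=1.2340, (cx,cy)=(1.0000,0.0000)
member 6 (3-4): L=1.7542, (cx,cy)=(0.3996,-0.9167)
member 7 (3-5): L=1.3548, (cx,cy)=(0.9876,0.1572)
member 8 (4-5): L=1.9292, (cx,cy)=(0.3302,0.9439)
member 9 (4-6): L=1.2750, (cx,cy)=(1.0000,0.0000)
member 10 (5-6): L=1.9295, (cx,cy)=(0.3307,-0.9438)
solve A·x = −loads:
  F[0-1] = -1978.1344 N (compression)
  F[0-2] = -1705.1498 N (compression)
  F[1-2] = +1872.7300 N (tension)
  F[1-3] = -1611.6613 N (compression)
  F[2-3] = -1778.5305 N (compression)
  F[2-4] = -334.9583 N (compression)
  F[3-4] = +1495.2975 N (tension)
  F[3-5] = -2798.9416 N (compression)
  F[4-5] = -1452.1533 N (compression)
  F[4-6] = +742.0806 N (tension)
  F[5-6] = -2244.3050 N (compression)
  Rx@0 = +2501.5400 N
  Ry@0 = +1810.7398 N
  Ry@6 = +2118.0702 N

1495.298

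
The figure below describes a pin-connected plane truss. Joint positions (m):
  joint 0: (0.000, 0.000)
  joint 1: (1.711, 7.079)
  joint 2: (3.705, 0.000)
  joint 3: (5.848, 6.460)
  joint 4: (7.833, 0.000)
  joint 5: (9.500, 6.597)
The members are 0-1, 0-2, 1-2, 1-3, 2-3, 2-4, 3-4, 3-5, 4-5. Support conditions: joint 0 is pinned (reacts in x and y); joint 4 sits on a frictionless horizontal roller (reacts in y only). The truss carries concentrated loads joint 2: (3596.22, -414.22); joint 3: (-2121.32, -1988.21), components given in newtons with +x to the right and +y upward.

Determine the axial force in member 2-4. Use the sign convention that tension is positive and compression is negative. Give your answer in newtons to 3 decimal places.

N=6 nodes, M=9 members, R=3 reactions → 2N=12, M+R=12
member 0 (0-1): L=7.2828, (cx,cy)=(0.2349,0.9720)
member 1 (0-2): L=3.7050, (cx,cy)=(1.0000,0.0000)
member 2 (1-2): L=7.3545, (cx,cy)=(0.2711,-0.9625)
member 3 (1-3): L=4.1831, (cx,cy)=(0.9890,-0.1480)
member 4 (2-3): L=6.8062, (cx,cy)=(0.3149,0.9491)
member 5 (2-4): L=4.1280, (cx,cy)=(1.0000,0.0000)
member 6 (3-4): L=6.7581, (cx,cy)=(0.2937,-0.9559)
member 7 (3-5): L=3.6546, (cx,cy)=(0.9993,0.0375)
member 8 (4-5): L=6.8044, (cx,cy)=(0.2450,0.9695)
solve A·x = −loads:
  F[0-1] = -2542.7937 N (compression)
  F[0-2] = +2072.2933 N (tension)
  F[1-2] = +2777.7389 N (tension)
  F[1-3] = -1365.5485 N (compression)
  F[2-3] = -2380.5547 N (compression)
  F[2-4] = -21.2614 N (compression)
  F[3-4] = +72.3860 N (tension)
  F[3-5] = -0.0000 N (compression)
  F[4-5] = +0.0000 N (tension)
  Rx@0 = -1474.9000 N
  Ry@0 = +2471.6232 N
  Ry@4 = -69.1932 N

-21.261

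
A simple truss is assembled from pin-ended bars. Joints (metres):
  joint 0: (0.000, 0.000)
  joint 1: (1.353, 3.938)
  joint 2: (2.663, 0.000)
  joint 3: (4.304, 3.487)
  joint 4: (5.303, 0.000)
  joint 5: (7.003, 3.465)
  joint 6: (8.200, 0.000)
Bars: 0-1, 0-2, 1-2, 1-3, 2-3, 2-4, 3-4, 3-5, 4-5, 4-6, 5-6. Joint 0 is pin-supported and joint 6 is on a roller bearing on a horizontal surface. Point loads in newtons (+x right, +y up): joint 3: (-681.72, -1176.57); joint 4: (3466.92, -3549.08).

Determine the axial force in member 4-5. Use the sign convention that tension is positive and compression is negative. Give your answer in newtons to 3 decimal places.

N=7 nodes, M=11 members, R=3 reactions → 2N=14, M+R=14
member 0 (0-1): L=4.1639, (cx,cy)=(0.3249,0.9457)
member 1 (0-2): L=2.6630, (cx,cy)=(1.0000,0.0000)
member 2 (1-2): L=4.1502, (cx,cy)=(0.3156,-0.9489)
member 3 (1-3): L=2.9853, (cx,cy)=(0.9885,-0.1511)
member 4 (2-3): L=3.8538, (cx,cy)=(0.4258,0.9048)
member 5 (2-4): L=2.6400, (cx,cy)=(1.0000,0.0000)
member 6 (3-4): L=3.6273, (cx,cy)=(0.2754,-0.9613)
member 7 (3-5): L=2.6991, (cx,cy)=(1.0000,-0.0082)
member 8 (4-5): L=3.8596, (cx,cy)=(0.4405,0.8978)
member 9 (4-6): L=2.8970, (cx,cy)=(1.0000,0.0000)
member 10 (5-6): L=3.6659, (cx,cy)=(0.3265,-0.9452)
solve A·x = −loads:
  F[0-1] = -2223.4244 N (compression)
  F[0-2] = +3507.6620 N (tension)
  F[1-2] = +2457.3642 N (tension)
  F[1-3] = -1515.5224 N (compression)
  F[2-3] = -2577.0343 N (compression)
  F[2-4] = +5380.6533 N (tension)
  F[3-4] = +981.9865 N (tension)
  F[3-5] = -2184.2576 N (compression)
  F[4-5] = +2901.7127 N (tension)
  F[4-6] = +906.0839 N (tension)
  F[5-6] = -2774.9700 N (compression)
  Rx@0 = -2785.2000 N
  Ry@0 = +2102.7755 N
  Ry@6 = +2622.8745 N

2901.713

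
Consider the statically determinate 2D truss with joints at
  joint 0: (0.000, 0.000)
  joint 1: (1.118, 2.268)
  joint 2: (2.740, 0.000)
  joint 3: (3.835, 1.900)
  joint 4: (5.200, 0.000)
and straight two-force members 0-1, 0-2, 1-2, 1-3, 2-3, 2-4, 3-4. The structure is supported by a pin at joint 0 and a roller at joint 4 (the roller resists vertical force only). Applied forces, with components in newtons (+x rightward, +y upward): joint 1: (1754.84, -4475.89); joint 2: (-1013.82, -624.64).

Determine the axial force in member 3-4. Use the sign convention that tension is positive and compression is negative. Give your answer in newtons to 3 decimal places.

N=5 nodes, M=7 members, R=3 reactions → 2N=10, M+R=10
member 0 (0-1): L=2.5286, (cx,cy)=(0.4421,0.8969)
member 1 (0-2): L=2.7400, (cx,cy)=(1.0000,0.0000)
member 2 (1-2): L=2.7883, (cx,cy)=(0.5817,-0.8134)
member 3 (1-3): L=2.7418, (cx,cy)=(0.9910,-0.1342)
member 4 (2-3): L=2.1929, (cx,cy)=(0.4993,0.8664)
member 5 (2-4): L=2.4600, (cx,cy)=(1.0000,0.0000)
member 6 (3-4): L=2.3395, (cx,cy)=(0.5835,-0.8121)
solve A·x = −loads:
  F[0-1] = -3393.4075 N (compression)
  F[0-2] = +2241.3958 N (tension)
  F[1-2] = -1349.4275 N (compression)
  F[1-3] = -2492.7914 N (compression)
  F[2-3] = +1987.8001 N (tension)
  F[2-4] = +1477.6727 N (tension)
  F[3-4] = -2532.6038 N (compression)
  Rx@0 = -741.0200 N
  Ry@0 = +3043.6962 N
  Ry@4 = +2056.8338 N

-2532.604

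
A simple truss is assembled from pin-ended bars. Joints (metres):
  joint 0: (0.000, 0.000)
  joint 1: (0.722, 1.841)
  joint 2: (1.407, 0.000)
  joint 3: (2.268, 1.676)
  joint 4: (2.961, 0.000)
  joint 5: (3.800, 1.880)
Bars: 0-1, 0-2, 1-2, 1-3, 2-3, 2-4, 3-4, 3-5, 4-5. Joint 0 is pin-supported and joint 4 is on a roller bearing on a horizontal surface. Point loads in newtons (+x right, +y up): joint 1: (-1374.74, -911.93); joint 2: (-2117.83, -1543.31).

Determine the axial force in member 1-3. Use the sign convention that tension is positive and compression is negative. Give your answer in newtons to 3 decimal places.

-89.253

N=6 nodes, M=9 members, R=3 reactions → 2N=12, M+R=12
member 0 (0-1): L=1.9775, (cx,cy)=(0.3651,0.9310)
member 1 (0-2): L=1.4070, (cx,cy)=(1.0000,0.0000)
member 2 (1-2): L=1.9643, (cx,cy)=(0.3487,-0.9372)
member 3 (1-3): L=1.5548, (cx,cy)=(0.9944,-0.1061)
member 4 (2-3): L=1.8842, (cx,cy)=(0.4570,0.8895)
member 5 (2-4): L=1.5540, (cx,cy)=(1.0000,0.0000)
member 6 (3-4): L=1.8136, (cx,cy)=(0.3821,-0.9241)
member 7 (3-5): L=1.5455, (cx,cy)=(0.9913,0.1320)
member 8 (4-5): L=2.0587, (cx,cy)=(0.4075,0.9132)
solve A·x = −loads:
  F[0-1] = -2528.8516 N (compression)
  F[0-2] = -2569.2743 N (compression)
  F[1-2] = +1549.0590 N (tension)
  F[1-3] = -89.2527 N (compression)
  F[2-3] = +102.8589 N (tension)
  F[2-4] = +41.7470 N (tension)
  F[3-4] = -109.2545 N (compression)
  F[3-5] = +0.0000 N (tension)
  F[4-5] = -0.0000 N (compression)
  Rx@0 = +3492.5700 N
  Ry@0 = +2354.2760 N
  Ry@4 = +100.9640 N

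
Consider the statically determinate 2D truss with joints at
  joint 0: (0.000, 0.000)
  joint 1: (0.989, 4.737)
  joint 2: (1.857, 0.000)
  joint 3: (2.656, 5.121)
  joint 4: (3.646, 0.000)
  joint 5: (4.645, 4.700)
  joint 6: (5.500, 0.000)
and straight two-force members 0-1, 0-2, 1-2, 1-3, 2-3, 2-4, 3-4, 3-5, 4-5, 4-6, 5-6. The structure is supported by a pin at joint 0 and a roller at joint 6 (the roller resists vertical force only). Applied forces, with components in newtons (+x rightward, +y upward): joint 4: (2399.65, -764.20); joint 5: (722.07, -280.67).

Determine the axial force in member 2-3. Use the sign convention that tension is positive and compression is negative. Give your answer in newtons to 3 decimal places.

291.932

N=7 nodes, M=11 members, R=3 reactions → 2N=14, M+R=14
member 0 (0-1): L=4.8391, (cx,cy)=(0.2044,0.9789)
member 1 (0-2): L=1.8570, (cx,cy)=(1.0000,0.0000)
member 2 (1-2): L=4.8159, (cx,cy)=(0.1802,-0.9836)
member 3 (1-3): L=1.7107, (cx,cy)=(0.9745,0.2245)
member 4 (2-3): L=5.1830, (cx,cy)=(0.1542,0.9880)
member 5 (2-4): L=1.7890, (cx,cy)=(1.0000,0.0000)
member 6 (3-4): L=5.2158, (cx,cy)=(0.1898,-0.9818)
member 7 (3-5): L=2.0331, (cx,cy)=(0.9783,-0.2071)
member 8 (4-5): L=4.8050, (cx,cy)=(0.2079,0.9781)
member 9 (4-6): L=1.8540, (cx,cy)=(1.0000,0.0000)
member 10 (5-6): L=4.7771, (cx,cy)=(0.1790,-0.9839)
solve A·x = −loads:
  F[0-1] = +322.6149 N (tension)
  F[0-2] = +3055.7856 N (tension)
  F[1-2] = -293.2445 N (compression)
  F[1-3] = +121.8990 N (tension)
  F[2-3] = +291.9318 N (tension)
  F[2-4] = +2957.9280 N (tension)
  F[3-4] = -372.1932 N (compression)
  F[3-5] = +239.6311 N (tension)
  F[4-5] = +1154.8630 N (tension)
  F[4-6] = +247.5271 N (tension)
  F[5-6] = -1383.0065 N (compression)
  Rx@0 = -3121.7200 N
  Ry@0 = -315.8053 N
  Ry@6 = +1360.6753 N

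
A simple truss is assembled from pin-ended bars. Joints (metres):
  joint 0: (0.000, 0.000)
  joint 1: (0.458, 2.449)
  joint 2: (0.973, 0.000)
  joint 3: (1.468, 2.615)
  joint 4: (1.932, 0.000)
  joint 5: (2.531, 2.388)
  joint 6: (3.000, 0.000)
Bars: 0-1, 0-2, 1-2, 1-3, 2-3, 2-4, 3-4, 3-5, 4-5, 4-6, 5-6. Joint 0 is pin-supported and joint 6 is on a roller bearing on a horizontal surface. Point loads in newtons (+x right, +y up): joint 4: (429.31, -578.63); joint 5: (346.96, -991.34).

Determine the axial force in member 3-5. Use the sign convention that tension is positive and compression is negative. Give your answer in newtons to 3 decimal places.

N=7 nodes, M=11 members, R=3 reactions → 2N=14, M+R=14
member 0 (0-1): L=2.4915, (cx,cy)=(0.1838,0.9830)
member 1 (0-2): L=0.9730, (cx,cy)=(1.0000,0.0000)
member 2 (1-2): L=2.5026, (cx,cy)=(0.2058,-0.9786)
member 3 (1-3): L=1.0236, (cx,cy)=(0.9868,0.1622)
member 4 (2-3): L=2.6614, (cx,cy)=(0.1860,0.9826)
member 5 (2-4): L=0.9590, (cx,cy)=(1.0000,0.0000)
member 6 (3-4): L=2.6558, (cx,cy)=(0.1747,-0.9846)
member 7 (3-5): L=1.0870, (cx,cy)=(0.9780,-0.2088)
member 8 (4-5): L=2.4620, (cx,cy)=(0.2433,0.9700)
member 9 (4-6): L=1.0680, (cx,cy)=(1.0000,0.0000)
member 10 (5-6): L=2.4336, (cx,cy)=(0.1927,-0.9813)
solve A·x = −loads:
  F[0-1] = -86.2616 N (compression)
  F[0-2] = +792.1273 N (tension)
  F[1-2] = +81.1772 N (tension)
  F[1-3] = -32.9996 N (compression)
  F[2-3] = -80.8504 N (compression)
  F[2-4] = +823.8700 N (tension)
  F[3-4] = +100.2378 N (tension)
  F[3-5] = -66.5805 N (compression)
  F[4-5] = +494.8021 N (tension)
  F[4-6] = +291.6870 N (tension)
  F[5-6] = -1513.5509 N (compression)
  Rx@0 = -776.2700 N
  Ry@0 = +84.7916 N
  Ry@6 = +1485.1784 N

-66.581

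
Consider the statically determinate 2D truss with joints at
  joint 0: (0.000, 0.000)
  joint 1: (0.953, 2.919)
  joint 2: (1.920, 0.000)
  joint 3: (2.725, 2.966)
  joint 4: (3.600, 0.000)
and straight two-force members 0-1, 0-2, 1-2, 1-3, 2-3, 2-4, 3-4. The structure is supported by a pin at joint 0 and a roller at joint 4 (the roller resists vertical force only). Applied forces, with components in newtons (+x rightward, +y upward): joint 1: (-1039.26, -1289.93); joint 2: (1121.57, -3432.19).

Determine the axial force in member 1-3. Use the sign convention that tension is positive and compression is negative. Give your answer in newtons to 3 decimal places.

-758.672

N=5 nodes, M=7 members, R=3 reactions → 2N=10, M+R=10
member 0 (0-1): L=3.0706, (cx,cy)=(0.3104,0.9506)
member 1 (0-2): L=1.9200, (cx,cy)=(1.0000,0.0000)
member 2 (1-2): L=3.0750, (cx,cy)=(0.3145,-0.9493)
member 3 (1-3): L=1.7726, (cx,cy)=(0.9996,0.0265)
member 4 (2-3): L=3.0733, (cx,cy)=(0.2619,0.9651)
member 5 (2-4): L=1.6800, (cx,cy)=(1.0000,0.0000)
member 6 (3-4): L=3.0924, (cx,cy)=(0.2830,-0.9591)
solve A·x = −loads:
  F[0-1] = -3569.0550 N (compression)
  F[0-2] = +1190.0010 N (tension)
  F[1-2] = +2194.0786 N (tension)
  F[1-3] = -758.6721 N (compression)
  F[2-3] = +1398.2418 N (tension)
  F[2-4] = +392.1593 N (tension)
  F[3-4] = -1385.9467 N (compression)
  Rx@0 = -82.3100 N
  Ry@0 = +3392.8122 N
  Ry@4 = +1329.3078 N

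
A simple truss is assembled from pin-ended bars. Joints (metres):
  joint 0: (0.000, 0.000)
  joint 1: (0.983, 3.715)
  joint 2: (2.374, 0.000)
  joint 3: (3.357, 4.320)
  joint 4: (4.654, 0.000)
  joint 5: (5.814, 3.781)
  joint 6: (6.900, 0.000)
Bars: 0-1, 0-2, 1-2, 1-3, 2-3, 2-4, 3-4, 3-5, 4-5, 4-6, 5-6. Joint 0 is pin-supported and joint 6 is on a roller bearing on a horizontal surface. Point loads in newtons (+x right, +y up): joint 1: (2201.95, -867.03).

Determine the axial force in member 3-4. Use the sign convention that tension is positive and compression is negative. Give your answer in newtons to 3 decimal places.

N=7 nodes, M=11 members, R=3 reactions → 2N=14, M+R=14
member 0 (0-1): L=3.8429, (cx,cy)=(0.2558,0.9667)
member 1 (0-2): L=2.3740, (cx,cy)=(1.0000,0.0000)
member 2 (1-2): L=3.9669, (cx,cy)=(0.3507,-0.9365)
member 3 (1-3): L=2.4499, (cx,cy)=(0.9690,0.2470)
member 4 (2-3): L=4.4304, (cx,cy)=(0.2219,0.9751)
member 5 (2-4): L=2.2800, (cx,cy)=(1.0000,0.0000)
member 6 (3-4): L=4.5105, (cx,cy)=(0.2876,-0.9578)
member 7 (3-5): L=2.5154, (cx,cy)=(0.9768,-0.2143)
member 8 (4-5): L=3.9549, (cx,cy)=(0.2933,0.9560)
member 9 (4-6): L=2.2460, (cx,cy)=(1.0000,0.0000)
member 10 (5-6): L=3.9339, (cx,cy)=(0.2761,-0.9611)
solve A·x = −loads:
  F[0-1] = +457.2456 N (tension)
  F[0-2] = +2084.9868 N (tension)
  F[1-2] = -1794.0038 N (compression)
  F[1-3] = -1502.4465 N (compression)
  F[2-3] = +1723.0403 N (tension)
  F[2-4] = +1073.6135 N (tension)
  F[3-4] = -1199.9105 N (compression)
  F[3-5] = -745.9029 N (compression)
  F[4-5] = +1202.1019 N (tension)
  F[4-6] = +375.9964 N (tension)
  F[5-6] = -1361.9909 N (compression)
  Rx@0 = -2201.9500 N
  Ry@0 = -442.0330 N
  Ry@6 = +1309.0630 N

-1199.911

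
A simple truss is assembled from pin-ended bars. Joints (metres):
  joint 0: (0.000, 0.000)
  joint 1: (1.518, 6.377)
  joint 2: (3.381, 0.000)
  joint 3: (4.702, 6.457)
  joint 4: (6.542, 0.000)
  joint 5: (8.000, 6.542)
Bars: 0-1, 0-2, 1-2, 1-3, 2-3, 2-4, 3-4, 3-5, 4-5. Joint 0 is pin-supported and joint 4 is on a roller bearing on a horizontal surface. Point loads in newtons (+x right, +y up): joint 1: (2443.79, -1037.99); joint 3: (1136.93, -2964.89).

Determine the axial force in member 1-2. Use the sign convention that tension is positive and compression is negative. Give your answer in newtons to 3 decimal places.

N=6 nodes, M=9 members, R=3 reactions → 2N=12, M+R=12
member 0 (0-1): L=6.5552, (cx,cy)=(0.2316,0.9728)
member 1 (0-2): L=3.3810, (cx,cy)=(1.0000,0.0000)
member 2 (1-2): L=6.6436, (cx,cy)=(0.2804,-0.9599)
member 3 (1-3): L=3.1850, (cx,cy)=(0.9997,0.0251)
member 4 (2-3): L=6.5907, (cx,cy)=(0.2004,0.9797)
member 5 (2-4): L=3.1610, (cx,cy)=(1.0000,0.0000)
member 6 (3-4): L=6.7140, (cx,cy)=(0.2741,-0.9617)
member 7 (3-5): L=3.2991, (cx,cy)=(0.9997,0.0258)
member 8 (4-5): L=6.7025, (cx,cy)=(0.2175,0.9761)
solve A·x = −loads:
  F[0-1] = +1925.6149 N (tension)
  F[0-2] = +3134.8007 N (tension)
  F[1-2] = -3062.7683 N (compression)
  F[1-3] = -1139.3629 N (compression)
  F[2-3] = +3000.7736 N (tension)
  F[2-4] = +1674.4804 N (tension)
  F[3-4] = -6110.0776 N (compression)
  F[3-5] = -0.0000 N (compression)
  F[4-5] = +0.0000 N (tension)
  Rx@0 = -3580.7200 N
  Ry@0 = -1873.2722 N
  Ry@4 = +5876.1522 N

-3062.768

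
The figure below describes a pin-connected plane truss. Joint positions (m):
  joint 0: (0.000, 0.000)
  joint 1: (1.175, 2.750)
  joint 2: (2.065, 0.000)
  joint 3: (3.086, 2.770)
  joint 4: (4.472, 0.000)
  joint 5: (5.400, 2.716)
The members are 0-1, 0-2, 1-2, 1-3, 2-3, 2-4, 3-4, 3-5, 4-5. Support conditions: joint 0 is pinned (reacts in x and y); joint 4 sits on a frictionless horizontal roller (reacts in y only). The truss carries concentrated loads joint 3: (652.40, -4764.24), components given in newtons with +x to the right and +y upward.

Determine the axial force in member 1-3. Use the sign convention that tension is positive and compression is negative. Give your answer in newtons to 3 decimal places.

-802.653

N=6 nodes, M=9 members, R=3 reactions → 2N=12, M+R=12
member 0 (0-1): L=2.9905, (cx,cy)=(0.3929,0.9196)
member 1 (0-2): L=2.0650, (cx,cy)=(1.0000,0.0000)
member 2 (1-2): L=2.8904, (cx,cy)=(0.3079,-0.9514)
member 3 (1-3): L=1.9111, (cx,cy)=(0.9999,0.0105)
member 4 (2-3): L=2.9522, (cx,cy)=(0.3458,0.9383)
member 5 (2-4): L=2.4070, (cx,cy)=(1.0000,0.0000)
member 6 (3-4): L=3.0974, (cx,cy)=(0.4475,-0.8943)
member 7 (3-5): L=2.3146, (cx,cy)=(0.9997,-0.0233)
member 8 (4-5): L=2.8702, (cx,cy)=(0.3233,0.9463)
solve A·x = −loads:
  F[0-1] = -1166.2653 N (compression)
  F[0-2] = +1110.6374 N (tension)
  F[1-2] = +1118.4090 N (tension)
  F[1-3] = -802.6534 N (compression)
  F[2-3] = -1134.0519 N (compression)
  F[2-4] = +1847.2175 N (tension)
  F[3-4] = -4128.1198 N (compression)
  F[3-5] = +0.0000 N (tension)
  F[4-5] = -0.0000 N (compression)
  Rx@0 = -652.4000 N
  Ry@0 = +1072.4706 N
  Ry@4 = +3691.7694 N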